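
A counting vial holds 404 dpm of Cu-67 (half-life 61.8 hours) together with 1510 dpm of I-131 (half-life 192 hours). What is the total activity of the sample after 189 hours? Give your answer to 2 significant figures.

810 dpm

Cu-67: 404 × (1/2)^(189/61.8) = 404 × (1/2)^3.0583 ≈ 48.502 dpm.
I-131: 1510 × (1/2)^(189/192) = 1510 × (1/2)^0.98438 ≈ 763.22 dpm.
Total = 48.502 + 763.22 ≈ 811.72 dpm.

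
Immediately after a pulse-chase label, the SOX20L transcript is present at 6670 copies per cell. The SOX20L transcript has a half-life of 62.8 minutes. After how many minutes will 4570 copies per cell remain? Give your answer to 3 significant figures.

34.3 minutes

Fraction remaining = 4570/6670 ≈ 0.68516.
n = log₂(6670/4570) = ln(1.4595)/ln 2 ≈ 0.54549 half-lives.
t = n × t½ = 0.54549 × 62.8 ≈ 34.257 minutes.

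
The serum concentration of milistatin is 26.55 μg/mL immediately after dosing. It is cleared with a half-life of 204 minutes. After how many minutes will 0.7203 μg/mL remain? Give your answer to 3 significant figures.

Fraction remaining = 0.7203/26.55 ≈ 0.02713.
n = log₂(26.55/0.7203) = ln(36.86)/ln 2 ≈ 5.204 half-lives.
t = n × t½ = 5.204 × 204 ≈ 1061.6 minutes.

1060 minutes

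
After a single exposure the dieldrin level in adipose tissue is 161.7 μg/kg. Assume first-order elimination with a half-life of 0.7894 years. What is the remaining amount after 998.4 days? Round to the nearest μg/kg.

15 μg/kg

Convert the elapsed time: 998.4 days = 2.73534 years.
Number of half-lives: n = 2.73534/0.7894 ≈ 3.4651.
Remaining = 161.7 × (1/2)^3.4651 = 161.7 × 0.090553 ≈ 14.642 μg/kg.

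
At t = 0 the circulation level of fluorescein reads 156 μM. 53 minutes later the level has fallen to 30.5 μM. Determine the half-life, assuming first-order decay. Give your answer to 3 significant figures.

22.5 minutes

A/A₀ = 30.5/156 ≈ 0.19551.
n = log₂(5.1148) ≈ 2.3547 half-lives elapsed in 53 minutes.
t½ = 53/2.3547 ≈ 22.509 minutes.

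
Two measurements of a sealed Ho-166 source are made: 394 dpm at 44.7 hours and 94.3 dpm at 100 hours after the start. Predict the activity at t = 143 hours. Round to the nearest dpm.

31 dpm

Over Δt = 100 − 44.7 = 55.3 hours, the level fell by a factor of 394/94.3 ≈ 4.1782.
n = log₂(4.1782) ≈ 2.0629 half-lives, so t½ = 55.3/2.0629 ≈ 26.807 hours.
From t = 100 to t = 143: 94.3 × (1/2)^((143−100)/26.807) ≈ 31.02 dpm.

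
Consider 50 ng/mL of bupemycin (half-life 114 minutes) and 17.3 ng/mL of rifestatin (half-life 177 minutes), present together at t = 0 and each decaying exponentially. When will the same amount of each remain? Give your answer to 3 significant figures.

Set 50·(1/2)^(t/114) = 17.3·(1/2)^(t/177).
Taking log₂: log₂(50/17.3) = t·(1/114 − 1/177).
log₂(2.8902) = 1.5312; 1/114 − 1/177 = 0.0031222.
t = 1.5312 / 0.0031222 ≈ 490.41 minutes.

490 minutes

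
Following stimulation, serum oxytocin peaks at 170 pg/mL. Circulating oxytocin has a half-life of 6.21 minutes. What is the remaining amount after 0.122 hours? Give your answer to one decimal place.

Convert the elapsed time: 0.122 hours = 7.32 minutes.
Number of half-lives: n = 7.32/6.21 ≈ 1.1787.
Remaining = 170 × (1/2)^1.1787 = 170 × 0.44174 ≈ 75.095 pg/mL.

75.1 pg/mL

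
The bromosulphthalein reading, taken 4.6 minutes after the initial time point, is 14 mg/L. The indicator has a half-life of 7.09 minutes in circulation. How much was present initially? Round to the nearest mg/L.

22 mg/L

Number of half-lives elapsed: n = 4.6/7.09 ≈ 0.6488.
A₀ = A × 2^n = 14 × 2^0.6488 = 14 × 1.5679 ≈ 21.95 mg/L.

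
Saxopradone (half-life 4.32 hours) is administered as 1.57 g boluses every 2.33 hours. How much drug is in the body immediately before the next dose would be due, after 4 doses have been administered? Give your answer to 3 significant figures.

The 4 doses were given 9.32, 6.99, 4.66, 2.33 hours ago.
Total = 1.57·(1/2)^(9.32/4.32) + 1.57·(1/2)^(6.99/4.32) + 1.57·(1/2)^(4.66/4.32) + 1.57·(1/2)^(2.33/4.32)
      = 0.35193 + 0.51147 + 0.74332 + 1.0803 ≈ 2.687 g.

2.69 g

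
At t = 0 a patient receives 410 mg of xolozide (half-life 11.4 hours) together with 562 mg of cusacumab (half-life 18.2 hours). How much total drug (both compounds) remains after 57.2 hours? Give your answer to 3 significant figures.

76.3 mg

xolozide: 410 × (1/2)^(57.2/11.4) = 410 × (1/2)^5.0175 ≈ 12.658 mg.
cusacumab: 562 × (1/2)^(57.2/18.2) = 562 × (1/2)^3.1429 ≈ 63.627 mg.
Total = 12.658 + 63.627 ≈ 76.285 mg.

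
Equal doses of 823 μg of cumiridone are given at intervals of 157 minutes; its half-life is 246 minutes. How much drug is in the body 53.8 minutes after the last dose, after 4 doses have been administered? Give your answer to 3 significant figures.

1640 μg

The 4 doses were given 524.8, 367.8, 210.8, 53.8 minutes ago.
Total = 823·(1/2)^(524.8/246) + 823·(1/2)^(367.8/246) + 823·(1/2)^(210.8/246) + 823·(1/2)^(53.8/246)
      = 187.59 + 291.96 + 454.41 + 707.24 ≈ 1641.2 μg.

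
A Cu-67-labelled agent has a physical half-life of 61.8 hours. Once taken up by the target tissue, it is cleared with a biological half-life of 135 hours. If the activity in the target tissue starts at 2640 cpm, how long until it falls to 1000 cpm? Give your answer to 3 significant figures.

59.4 hours

1/t_eff = 1/t_phys + 1/t_biol = 1/61.8 + 1/135 = 0.023589 per hour.
t_eff = 61.8 × 135 / (61.8 + 135) ≈ 42.393 hours.
n = log₂(2640/1000) ≈ 1.4005; t = 1.4005 × 42.393 ≈ 59.373 hours.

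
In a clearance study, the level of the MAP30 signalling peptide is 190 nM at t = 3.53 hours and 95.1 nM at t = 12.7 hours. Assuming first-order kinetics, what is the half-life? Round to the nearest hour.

9 hours

Over Δt = 12.7 − 3.53 = 9.17 hours, the level fell by a factor of 190/95.1 ≈ 1.9979.
n = log₂(1.9979) ≈ 0.99848 half-lives, so t½ = 9.17/0.99848 ≈ 9.1839 hours.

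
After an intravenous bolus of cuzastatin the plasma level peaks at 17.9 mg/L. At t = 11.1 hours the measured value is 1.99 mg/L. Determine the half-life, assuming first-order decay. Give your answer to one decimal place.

A/A₀ = 1.99/17.9 ≈ 0.11117.
n = log₂(8.995) ≈ 3.1691 half-lives elapsed in 11.1 hours.
t½ = 11.1/3.1691 ≈ 3.5026 hours.

3.5 hours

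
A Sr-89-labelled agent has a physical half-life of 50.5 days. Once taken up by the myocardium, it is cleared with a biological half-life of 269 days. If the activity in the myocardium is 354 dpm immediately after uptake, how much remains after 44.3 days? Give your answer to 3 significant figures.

1/t_eff = 1/t_phys + 1/t_biol = 1/50.5 + 1/269 = 0.023519 per day.
t_eff = 50.5 × 269 / (50.5 + 269) ≈ 42.518 days.
Remaining = 354 × (1/2)^(44.3/42.518) = 354 × (1/2)^1.0419 ≈ 171.93 dpm.

172 dpm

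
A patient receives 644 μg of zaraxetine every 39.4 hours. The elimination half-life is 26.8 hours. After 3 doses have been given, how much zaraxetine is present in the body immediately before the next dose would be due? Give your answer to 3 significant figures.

347 μg

The 3 doses were given 118.2, 78.8, 39.4 hours ago.
Total = 644·(1/2)^(118.2/26.8) + 644·(1/2)^(78.8/26.8) + 644·(1/2)^(39.4/26.8)
      = 30.284 + 83.901 + 232.45 ≈ 346.63 μg.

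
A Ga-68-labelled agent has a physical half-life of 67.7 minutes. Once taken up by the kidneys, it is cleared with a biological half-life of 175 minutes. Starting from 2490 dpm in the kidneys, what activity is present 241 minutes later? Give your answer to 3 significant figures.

1/t_eff = 1/t_phys + 1/t_biol = 1/67.7 + 1/175 = 0.020485 per minute.
t_eff = 67.7 × 175 / (67.7 + 175) ≈ 48.815 minutes.
Remaining = 2490 × (1/2)^(241/48.815) = 2490 × (1/2)^4.937 ≈ 81.288 dpm.

81.3 dpm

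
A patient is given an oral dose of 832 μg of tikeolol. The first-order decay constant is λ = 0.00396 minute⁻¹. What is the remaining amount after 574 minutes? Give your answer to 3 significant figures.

t½ = ln 2 / λ = 0.69315 / 0.00396 ≈ 175.04 minutes.
Number of half-lives: n = 574/175.04 ≈ 3.2793.
Remaining = 832 × (1/2)^3.2793 = 832 × 0.103 ≈ 85.695 μg.

85.7 μg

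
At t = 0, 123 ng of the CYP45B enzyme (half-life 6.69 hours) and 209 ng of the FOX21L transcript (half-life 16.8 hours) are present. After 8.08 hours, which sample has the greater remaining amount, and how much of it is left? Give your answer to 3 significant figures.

CYP45B enzyme: 123 × (1/2)^1.2078 ≈ 53.251 ng.
FOX21L transcript: 209 × (1/2)^0.48095 ≈ 149.75 ng.
FOX21L transcript has more remaining, at ≈ 149.75 ng.

FOX21L transcript, 150 ng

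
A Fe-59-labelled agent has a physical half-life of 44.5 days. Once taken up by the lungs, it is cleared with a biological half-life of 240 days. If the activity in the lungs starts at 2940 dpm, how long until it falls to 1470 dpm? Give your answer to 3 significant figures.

1/t_eff = 1/t_phys + 1/t_biol = 1/44.5 + 1/240 = 0.026639 per day.
t_eff = 44.5 × 240 / (44.5 + 240) ≈ 37.54 days.
n = log₂(2940/1470) ≈ 1; t = 1 × 37.54 ≈ 37.54 days.

37.5 days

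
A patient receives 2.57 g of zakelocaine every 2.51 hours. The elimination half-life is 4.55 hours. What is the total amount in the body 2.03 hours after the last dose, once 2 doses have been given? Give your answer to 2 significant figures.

The 2 doses were given 4.54, 2.03 hours ago.
Total = 2.57·(1/2)^(4.54/4.55) + 2.57·(1/2)^(2.03/4.55)
      = 1.287 + 1.8864 ≈ 3.1733 g.

3.2 g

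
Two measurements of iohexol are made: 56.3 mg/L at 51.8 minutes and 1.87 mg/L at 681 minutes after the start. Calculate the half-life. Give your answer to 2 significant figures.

130 minutes

Over Δt = 681 − 51.8 = 629.2 minutes, the level fell by a factor of 56.3/1.87 ≈ 30.107.
n = log₂(30.107) ≈ 4.912 half-lives, so t½ = 629.2/4.912 ≈ 128.09 minutes.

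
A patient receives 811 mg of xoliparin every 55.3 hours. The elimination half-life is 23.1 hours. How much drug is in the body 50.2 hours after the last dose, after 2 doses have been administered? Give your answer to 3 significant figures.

The 2 doses were given 105.5, 50.2 hours ago.
Total = 811·(1/2)^(105.5/23.1) + 811·(1/2)^(50.2/23.1)
      = 34.213 + 179.82 ≈ 214.03 mg.

214 mg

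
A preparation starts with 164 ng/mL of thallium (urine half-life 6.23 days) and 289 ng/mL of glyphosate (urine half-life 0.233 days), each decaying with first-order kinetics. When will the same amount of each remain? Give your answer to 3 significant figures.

Set 164·(1/2)^(t/6.23) = 289·(1/2)^(t/0.233).
Taking log₂: log₂(164/289) = t·(1/6.23 − 1/0.233).
log₂(0.56747) = -0.81737; 1/6.23 − 1/0.233 = -4.1313.
t = -0.81737 / -4.1313 ≈ 0.19785 days.

0.198 days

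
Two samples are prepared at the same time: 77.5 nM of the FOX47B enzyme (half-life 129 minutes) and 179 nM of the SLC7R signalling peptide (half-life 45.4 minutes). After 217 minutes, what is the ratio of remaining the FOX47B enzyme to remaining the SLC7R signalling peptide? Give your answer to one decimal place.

3.7

FOX47B enzyme: 77.5 × (1/2)^(217/129) = 77.5 × (1/2)^1.6822 ≈ 24.15 nM.
SLC7R signalling peptide: 179 × (1/2)^(217/45.4) = 179 × (1/2)^4.7797 ≈ 6.5164 nM.
Ratio ≈ 24.15 / 6.5164 ≈ 3.706.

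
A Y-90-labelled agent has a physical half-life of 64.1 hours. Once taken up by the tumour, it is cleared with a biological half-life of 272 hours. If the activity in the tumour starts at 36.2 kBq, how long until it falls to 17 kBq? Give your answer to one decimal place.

1/t_eff = 1/t_phys + 1/t_biol = 1/64.1 + 1/272 = 0.019277 per hour.
t_eff = 64.1 × 272 / (64.1 + 272) ≈ 51.875 hours.
n = log₂(36.2/17) ≈ 1.0905; t = 1.0905 × 51.875 ≈ 56.567 hours.

56.6 hours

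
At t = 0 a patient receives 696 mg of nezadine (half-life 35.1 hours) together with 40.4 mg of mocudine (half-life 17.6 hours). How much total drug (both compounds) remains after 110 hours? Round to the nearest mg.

80 mg

nezadine: 696 × (1/2)^(110/35.1) = 696 × (1/2)^3.1339 ≈ 79.289 mg.
mocudine: 40.4 × (1/2)^(110/17.6) = 40.4 × (1/2)^6.25 ≈ 0.53082 mg.
Total = 79.289 + 0.53082 ≈ 79.819 mg.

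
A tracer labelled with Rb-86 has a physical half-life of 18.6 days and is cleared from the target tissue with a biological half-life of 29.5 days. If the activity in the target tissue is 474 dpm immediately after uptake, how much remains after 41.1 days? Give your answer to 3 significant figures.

39.0 dpm

1/t_eff = 1/t_phys + 1/t_biol = 1/18.6 + 1/29.5 = 0.087662 per day.
t_eff = 18.6 × 29.5 / (18.6 + 29.5) ≈ 11.407 days.
Remaining = 474 × (1/2)^(41.1/11.407) = 474 × (1/2)^3.6029 ≈ 39.012 dpm.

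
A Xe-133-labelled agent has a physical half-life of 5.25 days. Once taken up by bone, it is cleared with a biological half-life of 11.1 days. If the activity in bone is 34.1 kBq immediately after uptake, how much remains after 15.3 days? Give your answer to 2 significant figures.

1.7 kBq

1/t_eff = 1/t_phys + 1/t_biol = 1/5.25 + 1/11.1 = 0.28057 per day.
t_eff = 5.25 × 11.1 / (5.25 + 11.1) ≈ 3.5642 days.
Remaining = 34.1 × (1/2)^(15.3/3.5642) = 34.1 × (1/2)^4.2927 ≈ 1.7399 kBq.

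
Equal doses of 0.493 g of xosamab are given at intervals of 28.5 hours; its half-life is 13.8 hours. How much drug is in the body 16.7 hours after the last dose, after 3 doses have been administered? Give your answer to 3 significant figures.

The 3 doses were given 73.7, 45.2, 16.7 hours ago.
Total = 0.493·(1/2)^(73.7/13.8) + 0.493·(1/2)^(45.2/13.8) + 0.493·(1/2)^(16.7/13.8)
      = 0.012167 + 0.050917 + 0.21309 ≈ 0.27617 g.

0.276 g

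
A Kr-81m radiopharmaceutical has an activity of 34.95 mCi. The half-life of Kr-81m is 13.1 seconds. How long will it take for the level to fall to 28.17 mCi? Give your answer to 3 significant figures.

4.08 seconds

Fraction remaining = 28.17/34.95 ≈ 0.80601.
n = log₂(34.95/28.17) = ln(1.2407)/ln 2 ≈ 0.31113 half-lives.
t = n × t½ = 0.31113 × 13.1 ≈ 4.0758 seconds.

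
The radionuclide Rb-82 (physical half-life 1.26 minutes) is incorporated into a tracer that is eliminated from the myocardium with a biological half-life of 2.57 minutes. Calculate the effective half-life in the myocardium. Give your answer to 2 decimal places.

0.85 minutes

1/t_eff = 1/t_phys + 1/t_biol = 1/1.26 + 1/2.57 = 1.1828 per minute.
t_eff = 1.26 × 2.57 / (1.26 + 2.57) ≈ 0.84548 minutes.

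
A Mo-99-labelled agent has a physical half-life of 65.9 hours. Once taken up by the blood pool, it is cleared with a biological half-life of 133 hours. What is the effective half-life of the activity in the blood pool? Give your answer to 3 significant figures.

1/t_eff = 1/t_phys + 1/t_biol = 1/65.9 + 1/133 = 0.022693 per hour.
t_eff = 65.9 × 133 / (65.9 + 133) ≈ 44.066 hours.

44.1 hours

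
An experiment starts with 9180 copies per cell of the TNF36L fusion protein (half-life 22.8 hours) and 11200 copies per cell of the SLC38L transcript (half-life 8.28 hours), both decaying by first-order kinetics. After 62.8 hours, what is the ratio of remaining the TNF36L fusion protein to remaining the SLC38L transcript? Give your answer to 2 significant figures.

TNF36L fusion protein: 9180 × (1/2)^(62.8/22.8) = 9180 × (1/2)^2.7544 ≈ 1360.5 copies per cell.
SLC38L transcript: 11200 × (1/2)^(62.8/8.28) = 11200 × (1/2)^7.5845 ≈ 58.35 copies per cell.
Ratio ≈ 1360.5 / 58.35 ≈ 23.316.

23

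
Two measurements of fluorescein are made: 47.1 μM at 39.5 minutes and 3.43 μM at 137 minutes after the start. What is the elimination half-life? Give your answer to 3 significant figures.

Over Δt = 137 − 39.5 = 97.5 minutes, the level fell by a factor of 47.1/3.43 ≈ 13.732.
n = log₂(13.732) ≈ 3.7794 half-lives, so t½ = 97.5/3.7794 ≈ 25.797 minutes.

25.8 minutes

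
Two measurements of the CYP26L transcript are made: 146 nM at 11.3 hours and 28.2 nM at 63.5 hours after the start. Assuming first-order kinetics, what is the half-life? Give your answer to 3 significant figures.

22.0 hours

Over Δt = 63.5 − 11.3 = 52.2 hours, the level fell by a factor of 146/28.2 ≈ 5.1773.
n = log₂(5.1773) ≈ 2.3722 half-lives, so t½ = 52.2/2.3722 ≈ 22.005 hours.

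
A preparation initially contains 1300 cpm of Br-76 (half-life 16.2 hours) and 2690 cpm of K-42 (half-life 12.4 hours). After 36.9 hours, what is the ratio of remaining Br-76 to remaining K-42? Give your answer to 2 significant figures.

0.78

Br-76: 1300 × (1/2)^(36.9/16.2) = 1300 × (1/2)^2.2778 ≈ 268.08 cpm.
K-42: 2690 × (1/2)^(36.9/12.4) = 2690 × (1/2)^2.9758 ≈ 341.94 cpm.
Ratio ≈ 268.08 / 341.94 ≈ 0.784.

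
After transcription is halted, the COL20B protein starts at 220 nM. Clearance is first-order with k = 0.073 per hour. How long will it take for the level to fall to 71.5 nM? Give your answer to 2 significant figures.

t½ = ln 2 / k = 0.69315 / 0.073 ≈ 9.4952 hours.
Fraction remaining = 71.5/220 ≈ 0.325.
n = log₂(220/71.5) = ln(3.0769)/ln 2 ≈ 1.6215 half-lives.
t = n × t½ = 1.6215 × 9.4952 ≈ 15.396 hours.

15 hours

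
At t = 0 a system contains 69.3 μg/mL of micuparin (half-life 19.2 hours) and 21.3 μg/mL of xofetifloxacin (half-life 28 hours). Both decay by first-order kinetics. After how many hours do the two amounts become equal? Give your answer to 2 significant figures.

100 hours

Set 69.3·(1/2)^(t/19.2) = 21.3·(1/2)^(t/28).
Taking log₂: log₂(69.3/21.3) = t·(1/19.2 − 1/28).
log₂(3.2535) = 1.702; 1/19.2 − 1/28 = 0.016369.
t = 1.702 / 0.016369 ≈ 103.98 hours.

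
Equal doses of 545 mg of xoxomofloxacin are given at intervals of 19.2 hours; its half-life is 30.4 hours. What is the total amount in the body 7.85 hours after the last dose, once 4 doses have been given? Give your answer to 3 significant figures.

1060 mg

The 4 doses were given 65.45, 46.25, 27.05, 7.85 hours ago.
Total = 545·(1/2)^(65.45/30.4) + 545·(1/2)^(46.25/30.4) + 545·(1/2)^(27.05/30.4) + 545·(1/2)^(7.85/30.4)
      = 122.54 + 189.85 + 294.13 + 455.68 ≈ 1062.2 mg.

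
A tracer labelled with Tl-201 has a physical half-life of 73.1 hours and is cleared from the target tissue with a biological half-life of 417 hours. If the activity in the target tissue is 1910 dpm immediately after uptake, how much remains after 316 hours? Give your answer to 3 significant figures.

1/t_eff = 1/t_phys + 1/t_biol = 1/73.1 + 1/417 = 0.016078 per hour.
t_eff = 73.1 × 417 / (73.1 + 417) ≈ 62.197 hours.
Remaining = 1910 × (1/2)^(316/62.197) = 1910 × (1/2)^5.0806 ≈ 56.443 dpm.

56.4 dpm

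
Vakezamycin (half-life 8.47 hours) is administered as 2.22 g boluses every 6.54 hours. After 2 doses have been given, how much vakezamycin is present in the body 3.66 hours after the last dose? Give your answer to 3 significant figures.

The 2 doses were given 10.2, 3.66 hours ago.
Total = 2.22·(1/2)^(10.2/8.47) + 2.22·(1/2)^(3.66/8.47)
      = 0.96347 + 1.6454 ≈ 2.6089 g.

2.61 g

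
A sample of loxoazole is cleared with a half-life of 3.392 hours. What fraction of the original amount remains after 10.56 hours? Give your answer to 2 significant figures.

n = 10.56/3.392 ≈ 3.1132 half-lives.
Fraction remaining = (1/2)^3.1132 ≈ 0.11557.

0.12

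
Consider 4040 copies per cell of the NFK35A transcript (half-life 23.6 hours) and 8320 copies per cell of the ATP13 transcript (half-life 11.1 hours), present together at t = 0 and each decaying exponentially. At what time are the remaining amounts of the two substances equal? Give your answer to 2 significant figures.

22 hours

Set 4040·(1/2)^(t/23.6) = 8320·(1/2)^(t/11.1).
Taking log₂: log₂(4040/8320) = t·(1/23.6 − 1/11.1).
log₂(0.48558) = -1.0422; 1/23.6 − 1/11.1 = -0.047717.
t = -1.0422 / -0.047717 ≈ 21.842 hours.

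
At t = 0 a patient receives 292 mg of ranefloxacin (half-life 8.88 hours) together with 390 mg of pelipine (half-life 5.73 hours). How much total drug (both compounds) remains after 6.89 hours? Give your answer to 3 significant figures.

340 mg

ranefloxacin: 292 × (1/2)^(6.89/8.88) = 292 × (1/2)^0.7759 ≈ 170.53 mg.
pelipine: 390 × (1/2)^(6.89/5.73) = 390 × (1/2)^1.2024 ≈ 169.47 mg.
Total = 170.53 + 169.47 ≈ 340.01 mg.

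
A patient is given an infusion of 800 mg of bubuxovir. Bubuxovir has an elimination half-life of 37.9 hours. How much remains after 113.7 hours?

100 mg

Elapsed time is 3 half-lives (113.7/37.9).
Each half-life halves the amount: 800 × (1/2)^3 = 800/8 = 100 mg.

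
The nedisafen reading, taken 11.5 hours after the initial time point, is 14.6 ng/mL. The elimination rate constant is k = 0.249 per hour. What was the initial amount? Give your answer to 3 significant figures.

t½ = ln 2 / k = 0.69315 / 0.249 ≈ 2.7837 hours.
Number of half-lives elapsed: n = 11.5/2.7837 ≈ 4.1312.
A₀ = A × 2^n = 14.6 × 2^4.1312 = 14.6 × 17.523 ≈ 255.83 ng/mL.

256 ng/mL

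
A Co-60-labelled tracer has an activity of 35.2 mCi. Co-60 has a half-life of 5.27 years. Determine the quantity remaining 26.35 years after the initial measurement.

Elapsed time is 5 half-lives (26.35/5.27).
Each half-life halves the amount: 35.2 × (1/2)^5 = 35.2/32 = 1.1 mCi.

1.1 mCi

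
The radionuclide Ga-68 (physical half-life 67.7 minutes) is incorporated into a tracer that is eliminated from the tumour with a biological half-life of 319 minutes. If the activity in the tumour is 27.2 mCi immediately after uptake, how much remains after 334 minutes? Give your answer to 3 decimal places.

0.431 mCi

1/t_eff = 1/t_phys + 1/t_biol = 1/67.7 + 1/319 = 0.017906 per minute.
t_eff = 67.7 × 319 / (67.7 + 319) ≈ 55.848 minutes.
Remaining = 27.2 × (1/2)^(334/55.848) = 27.2 × (1/2)^5.9806 ≈ 0.43077 mCi.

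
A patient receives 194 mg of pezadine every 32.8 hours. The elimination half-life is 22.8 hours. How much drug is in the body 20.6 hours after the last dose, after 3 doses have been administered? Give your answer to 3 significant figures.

156 mg

The 3 doses were given 86.2, 53.4, 20.6 hours ago.
Total = 194·(1/2)^(86.2/22.8) + 194·(1/2)^(53.4/22.8) + 194·(1/2)^(20.6/22.8)
      = 14.116 + 38.261 + 103.71 ≈ 156.09 mg.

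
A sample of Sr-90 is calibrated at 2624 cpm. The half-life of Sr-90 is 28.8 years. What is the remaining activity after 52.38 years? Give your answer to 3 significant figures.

744 cpm

Number of half-lives: n = 52.38/28.8 ≈ 1.8188.
Remaining = 2624 × (1/2)^1.8188 = 2624 × 0.28347 ≈ 743.82 cpm.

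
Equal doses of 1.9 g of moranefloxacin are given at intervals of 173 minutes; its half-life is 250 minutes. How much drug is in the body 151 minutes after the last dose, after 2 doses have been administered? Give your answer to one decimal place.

2.0 g

The 2 doses were given 324, 151 minutes ago.
Total = 1.9·(1/2)^(324/250) + 1.9·(1/2)^(151/250)
      = 0.77378 + 1.2501 ≈ 2.0238 g.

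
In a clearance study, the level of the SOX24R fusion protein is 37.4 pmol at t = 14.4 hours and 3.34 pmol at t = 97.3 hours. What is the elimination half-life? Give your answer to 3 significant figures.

23.8 hours

Over Δt = 97.3 − 14.4 = 82.9 hours, the level fell by a factor of 37.4/3.34 ≈ 11.198.
n = log₂(11.198) ≈ 3.4851 half-lives, so t½ = 82.9/3.4851 ≈ 23.787 hours.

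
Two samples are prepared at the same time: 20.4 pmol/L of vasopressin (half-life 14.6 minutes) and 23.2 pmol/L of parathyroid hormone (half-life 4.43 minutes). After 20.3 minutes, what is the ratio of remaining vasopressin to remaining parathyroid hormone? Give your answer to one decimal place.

8.0

vasopressin: 20.4 × (1/2)^(20.3/14.6) = 20.4 × (1/2)^1.3904 ≈ 7.7817 pmol/L.
parathyroid hormone: 23.2 × (1/2)^(20.3/4.43) = 23.2 × (1/2)^4.5824 ≈ 0.96839 pmol/L.
Ratio ≈ 7.7817 / 0.96839 ≈ 8.0357.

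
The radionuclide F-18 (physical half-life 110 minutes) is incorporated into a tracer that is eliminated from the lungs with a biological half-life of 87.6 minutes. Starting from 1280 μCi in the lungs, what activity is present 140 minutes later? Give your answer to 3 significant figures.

175 μCi

1/t_eff = 1/t_phys + 1/t_biol = 1/110 + 1/87.6 = 0.020506 per minute.
t_eff = 110 × 87.6 / (110 + 87.6) ≈ 48.765 minutes.
Remaining = 1280 × (1/2)^(140/48.765) = 1280 × (1/2)^2.8709 ≈ 174.98 μCi.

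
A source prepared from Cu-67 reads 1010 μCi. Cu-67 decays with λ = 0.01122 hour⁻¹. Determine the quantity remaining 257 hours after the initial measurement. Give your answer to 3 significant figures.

t½ = ln 2 / λ = 0.69315 / 0.01122 ≈ 61.778 hours.
Number of half-lives: n = 257/61.778 ≈ 4.1601.
Remaining = 1010 × (1/2)^4.1601 = 1010 × 0.055936 ≈ 56.496 μCi.

56.5 μCi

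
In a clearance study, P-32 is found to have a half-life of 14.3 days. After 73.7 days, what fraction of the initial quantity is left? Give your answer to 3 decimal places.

0.028

n = 73.7/14.3 ≈ 5.1538 half-lives.
Fraction remaining = (1/2)^5.1538 ≈ 0.028089.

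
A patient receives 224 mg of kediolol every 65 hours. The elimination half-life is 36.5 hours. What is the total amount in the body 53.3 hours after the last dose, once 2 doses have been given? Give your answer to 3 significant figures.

105 mg

The 2 doses were given 118.3, 53.3 hours ago.
Total = 224·(1/2)^(118.3/36.5) + 224·(1/2)^(53.3/36.5)
      = 23.691 + 81.407 ≈ 105.1 mg.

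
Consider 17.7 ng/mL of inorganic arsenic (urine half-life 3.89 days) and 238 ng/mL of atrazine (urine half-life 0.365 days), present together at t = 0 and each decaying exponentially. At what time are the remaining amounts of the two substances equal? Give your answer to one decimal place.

Set 17.7·(1/2)^(t/3.89) = 238·(1/2)^(t/0.365).
Taking log₂: log₂(17.7/238) = t·(1/3.89 − 1/0.365).
log₂(0.07437) = -3.7491; 1/3.89 − 1/0.365 = -2.4827.
t = -3.7491 / -2.4827 ≈ 1.5101 days.

1.5 days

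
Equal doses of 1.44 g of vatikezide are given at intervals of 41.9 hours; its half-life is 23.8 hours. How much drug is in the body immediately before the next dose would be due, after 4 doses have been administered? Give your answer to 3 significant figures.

0.598 g

The 4 doses were given 167.6, 125.7, 83.8, 41.9 hours ago.
Total = 1.44·(1/2)^(167.6/23.8) + 1.44·(1/2)^(125.7/23.8) + 1.44·(1/2)^(83.8/23.8) + 1.44·(1/2)^(41.9/23.8)
      = 0.010927 + 0.037023 + 0.12544 + 0.42501 ≈ 0.5984 g.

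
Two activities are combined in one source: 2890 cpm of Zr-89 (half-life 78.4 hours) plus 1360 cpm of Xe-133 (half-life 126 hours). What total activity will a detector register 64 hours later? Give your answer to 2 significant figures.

2600 cpm

Zr-89: 2890 × (1/2)^(64/78.4) = 2890 × (1/2)^0.81633 ≈ 1641.2 cpm.
Xe-133: 1360 × (1/2)^(64/126) = 1360 × (1/2)^0.50794 ≈ 956.39 cpm.
Total = 1641.2 + 956.39 ≈ 2597.6 cpm.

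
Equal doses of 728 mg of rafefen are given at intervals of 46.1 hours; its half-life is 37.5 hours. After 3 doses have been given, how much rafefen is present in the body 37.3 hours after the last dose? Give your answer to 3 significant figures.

The 3 doses were given 129.5, 83.4, 37.3 hours ago.
Total = 728·(1/2)^(129.5/37.5) + 728·(1/2)^(83.4/37.5) + 728·(1/2)^(37.3/37.5)
      = 66.462 + 155.83 + 365.35 ≈ 587.64 mg.

588 mg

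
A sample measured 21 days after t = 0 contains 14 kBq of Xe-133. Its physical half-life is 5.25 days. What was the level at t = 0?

224 kBq

Number of half-lives elapsed: n = 21/5.25 ≈ 4.
A₀ = A × 2^n = 14 × 2^4 = 14 × 16 ≈ 224 kBq.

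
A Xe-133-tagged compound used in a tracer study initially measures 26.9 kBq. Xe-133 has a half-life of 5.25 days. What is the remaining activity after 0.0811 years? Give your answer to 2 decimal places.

0.54 kBq

Convert the elapsed time: 0.0811 years = 29.6015 days.
Number of half-lives: n = 29.6015/5.25 ≈ 5.6384.
Remaining = 26.9 × (1/2)^5.6384 = 26.9 × 0.020076 ≈ 0.54005 kBq.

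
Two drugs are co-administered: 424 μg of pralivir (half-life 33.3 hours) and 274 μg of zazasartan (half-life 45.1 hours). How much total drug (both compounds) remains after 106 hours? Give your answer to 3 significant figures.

pralivir: 424 × (1/2)^(106/33.3) = 424 × (1/2)^3.1832 ≈ 46.68 μg.
zazasartan: 274 × (1/2)^(106/45.1) = 274 × (1/2)^2.3503 ≈ 53.732 μg.
Total = 46.68 + 53.732 ≈ 100.41 μg.

100 μg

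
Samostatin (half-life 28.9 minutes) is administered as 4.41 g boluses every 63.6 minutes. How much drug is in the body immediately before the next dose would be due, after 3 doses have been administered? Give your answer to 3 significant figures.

The 3 doses were given 190.8, 127.2, 63.6 minutes ago.
Total = 4.41·(1/2)^(190.8/28.9) + 4.41·(1/2)^(127.2/28.9) + 4.41·(1/2)^(63.6/28.9)
      = 0.045396 + 0.20868 + 0.95932 ≈ 1.2134 g.

1.21 g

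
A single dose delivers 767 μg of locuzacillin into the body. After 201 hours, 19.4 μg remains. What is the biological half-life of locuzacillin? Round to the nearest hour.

38 hours

A/A₀ = 19.4/767 ≈ 0.025293.
n = log₂(39.536) ≈ 5.3051 half-lives elapsed in 201 hours.
t½ = 201/5.3051 ≈ 37.888 hours.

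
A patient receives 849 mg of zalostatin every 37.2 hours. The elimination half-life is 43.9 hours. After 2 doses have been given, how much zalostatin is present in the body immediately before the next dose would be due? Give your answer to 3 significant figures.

734 mg

The 2 doses were given 74.4, 37.2 hours ago.
Total = 849·(1/2)^(74.4/43.9) + 849·(1/2)^(37.2/43.9)
      = 262.26 + 471.87 ≈ 734.13 mg.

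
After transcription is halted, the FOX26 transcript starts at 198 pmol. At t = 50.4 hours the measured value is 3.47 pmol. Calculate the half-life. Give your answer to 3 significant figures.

8.64 hours

A/A₀ = 3.47/198 ≈ 0.017525.
n = log₂(57.061) ≈ 5.8344 half-lives elapsed in 50.4 hours.
t½ = 50.4/5.8344 ≈ 8.6384 hours.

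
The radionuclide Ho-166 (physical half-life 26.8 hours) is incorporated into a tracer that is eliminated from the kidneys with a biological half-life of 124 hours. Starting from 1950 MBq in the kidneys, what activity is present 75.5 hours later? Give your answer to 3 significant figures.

181 MBq

1/t_eff = 1/t_phys + 1/t_biol = 1/26.8 + 1/124 = 0.045378 per hour.
t_eff = 26.8 × 124 / (26.8 + 124) ≈ 22.037 hours.
Remaining = 1950 × (1/2)^(75.5/22.037) = 1950 × (1/2)^3.426 ≈ 181.42 MBq.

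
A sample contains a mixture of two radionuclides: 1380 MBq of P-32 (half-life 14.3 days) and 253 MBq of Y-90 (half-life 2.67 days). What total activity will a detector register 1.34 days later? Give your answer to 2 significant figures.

1500 MBq

P-32: 1380 × (1/2)^(1.34/14.3) = 1380 × (1/2)^0.093706 ≈ 1293.2 MBq.
Y-90: 253 × (1/2)^(1.34/2.67) = 253 × (1/2)^0.50187 ≈ 178.67 MBq.
Total = 1293.2 + 178.67 ≈ 1471.9 MBq.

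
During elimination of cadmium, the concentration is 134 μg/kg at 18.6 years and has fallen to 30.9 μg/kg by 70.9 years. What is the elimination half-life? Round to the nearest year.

Over Δt = 70.9 − 18.6 = 52.3 years, the level fell by a factor of 134/30.9 ≈ 4.3366.
n = log₂(4.3366) ≈ 2.1166 half-lives, so t½ = 52.3/2.1166 ≈ 24.71 years.

25 years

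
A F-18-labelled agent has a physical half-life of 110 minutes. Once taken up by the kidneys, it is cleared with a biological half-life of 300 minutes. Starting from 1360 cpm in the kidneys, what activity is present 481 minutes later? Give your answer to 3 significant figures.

21.6 cpm

1/t_eff = 1/t_phys + 1/t_biol = 1/110 + 1/300 = 0.012424 per minute.
t_eff = 110 × 300 / (110 + 300) ≈ 80.488 minutes.
Remaining = 1360 × (1/2)^(481/80.488) = 1360 × (1/2)^5.9761 ≈ 21.606 cpm.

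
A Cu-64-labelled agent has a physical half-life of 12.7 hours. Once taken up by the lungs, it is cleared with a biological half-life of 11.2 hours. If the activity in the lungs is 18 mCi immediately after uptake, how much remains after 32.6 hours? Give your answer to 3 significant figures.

0.404 mCi

1/t_eff = 1/t_phys + 1/t_biol = 1/12.7 + 1/11.2 = 0.16803 per hour.
t_eff = 12.7 × 11.2 / (12.7 + 11.2) ≈ 5.9515 hours.
Remaining = 18 × (1/2)^(32.6/5.9515) = 18 × (1/2)^5.4776 ≈ 0.40396 mCi.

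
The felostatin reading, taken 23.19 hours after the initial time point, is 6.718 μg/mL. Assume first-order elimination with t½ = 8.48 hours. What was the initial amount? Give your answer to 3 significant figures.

44.7 μg/mL

Number of half-lives elapsed: n = 23.19/8.48 ≈ 2.7347.
A₀ = A × 2^n = 6.718 × 2^2.7347 = 6.718 × 6.6561 ≈ 44.715 μg/mL.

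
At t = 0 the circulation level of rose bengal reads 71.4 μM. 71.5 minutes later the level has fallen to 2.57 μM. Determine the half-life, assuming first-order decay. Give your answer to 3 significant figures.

A/A₀ = 2.57/71.4 ≈ 0.035994.
n = log₂(27.782) ≈ 4.7961 half-lives elapsed in 71.5 minutes.
t½ = 71.5/4.7961 ≈ 14.908 minutes.

14.9 minutes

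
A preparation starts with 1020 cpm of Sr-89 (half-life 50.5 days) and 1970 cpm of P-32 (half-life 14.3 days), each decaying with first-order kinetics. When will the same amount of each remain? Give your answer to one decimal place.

Set 1020·(1/2)^(t/50.5) = 1970·(1/2)^(t/14.3).
Taking log₂: log₂(1020/1970) = t·(1/50.5 − 1/14.3).
log₂(0.51777) = -0.94963; 1/50.5 − 1/14.3 = -0.050128.
t = -0.94963 / -0.050128 ≈ 18.944 days.

18.9 days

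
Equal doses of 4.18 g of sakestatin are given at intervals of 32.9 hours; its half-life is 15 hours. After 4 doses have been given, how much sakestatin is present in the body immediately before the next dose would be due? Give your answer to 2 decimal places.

1.17 g

The 4 doses were given 131.6, 98.7, 65.8, 32.9 hours ago.
Total = 4.18·(1/2)^(131.6/15) + 4.18·(1/2)^(98.7/15) + 4.18·(1/2)^(65.8/15) + 4.18·(1/2)^(32.9/15)
      = 0.009553 + 0.043692 + 0.19983 + 0.91394 ≈ 1.167 g.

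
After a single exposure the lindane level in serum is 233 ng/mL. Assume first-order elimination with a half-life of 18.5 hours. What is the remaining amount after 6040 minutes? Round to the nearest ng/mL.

Convert the elapsed time: 6040 minutes = 100.667 hours.
Number of half-lives: n = 100.667/18.5 ≈ 5.4414.
Remaining = 233 × (1/2)^5.4414 = 233 × 0.023012 ≈ 5.3619 ng/mL.

5 ng/mL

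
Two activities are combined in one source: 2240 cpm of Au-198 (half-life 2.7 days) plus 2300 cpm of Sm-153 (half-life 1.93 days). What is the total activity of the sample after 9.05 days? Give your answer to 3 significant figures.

309 cpm

Au-198: 2240 × (1/2)^(9.05/2.7) = 2240 × (1/2)^3.3519 ≈ 219.4 cpm.
Sm-153: 2300 × (1/2)^(9.05/1.93) = 2300 × (1/2)^4.6891 ≈ 89.158 cpm.
Total = 219.4 + 89.158 ≈ 308.56 cpm.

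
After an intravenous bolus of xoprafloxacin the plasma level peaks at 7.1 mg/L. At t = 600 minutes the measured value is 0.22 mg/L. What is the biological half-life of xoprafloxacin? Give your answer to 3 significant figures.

A/A₀ = 0.22/7.1 ≈ 0.030986.
n = log₂(32.273) ≈ 5.0122 half-lives elapsed in 600 minutes.
t½ = 600/5.0122 ≈ 119.71 minutes.

120 minutes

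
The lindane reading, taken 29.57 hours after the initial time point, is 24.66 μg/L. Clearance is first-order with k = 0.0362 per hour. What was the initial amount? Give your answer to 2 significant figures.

t½ = ln 2 / k = 0.69315 / 0.0362 ≈ 19.148 hours.
Number of half-lives elapsed: n = 29.57/19.148 ≈ 1.5443.
A₀ = A × 2^n = 24.66 × 2^1.5443 = 24.66 × 2.9166 ≈ 71.924 μg/L.

72 μg/L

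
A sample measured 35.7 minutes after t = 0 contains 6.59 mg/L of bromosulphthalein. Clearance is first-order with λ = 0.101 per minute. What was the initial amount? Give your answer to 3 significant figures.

243 mg/L

t½ = ln 2 / λ = 0.69315 / 0.101 ≈ 6.8628 minutes.
Number of half-lives elapsed: n = 35.7/6.8628 ≈ 5.2019.
A₀ = A × 2^n = 6.59 × 2^5.2019 = 6.59 × 36.807 ≈ 242.56 mg/L.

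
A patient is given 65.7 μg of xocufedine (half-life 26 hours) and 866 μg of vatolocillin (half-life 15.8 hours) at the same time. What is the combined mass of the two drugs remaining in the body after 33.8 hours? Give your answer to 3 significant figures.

223 μg

xocufedine: 65.7 × (1/2)^(33.8/26) = 65.7 × (1/2)^1.3 ≈ 26.682 μg.
vatolocillin: 866 × (1/2)^(33.8/15.8) = 866 × (1/2)^2.1392 ≈ 196.58 μg.
Total = 26.682 + 196.58 ≈ 223.26 μg.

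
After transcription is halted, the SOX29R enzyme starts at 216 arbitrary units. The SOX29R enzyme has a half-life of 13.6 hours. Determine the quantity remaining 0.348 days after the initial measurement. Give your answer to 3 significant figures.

141 arbitrary units

Convert the elapsed time: 0.348 days = 8.352 hours.
Number of half-lives: n = 8.352/13.6 ≈ 0.61412.
Remaining = 216 × (1/2)^0.61412 = 216 × 0.65333 ≈ 141.12 arbitrary units.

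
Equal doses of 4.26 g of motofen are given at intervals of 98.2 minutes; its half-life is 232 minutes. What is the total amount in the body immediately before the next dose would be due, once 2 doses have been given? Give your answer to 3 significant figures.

5.55 g

The 2 doses were given 196.4, 98.2 minutes ago.
Total = 4.26·(1/2)^(196.4/232) + 4.26·(1/2)^(98.2/232)
      = 2.369 + 3.1768 ≈ 5.5458 g.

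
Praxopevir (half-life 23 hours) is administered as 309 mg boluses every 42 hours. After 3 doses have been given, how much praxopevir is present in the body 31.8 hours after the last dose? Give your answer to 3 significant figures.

The 3 doses were given 115.8, 73.8, 31.8 hours ago.
Total = 309·(1/2)^(115.8/23) + 309·(1/2)^(73.8/23) + 309·(1/2)^(31.8/23)
      = 9.4262 + 33.423 + 118.51 ≈ 161.36 mg.

161 mg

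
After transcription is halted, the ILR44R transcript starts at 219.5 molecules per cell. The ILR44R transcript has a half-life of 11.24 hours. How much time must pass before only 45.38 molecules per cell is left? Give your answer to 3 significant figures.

25.6 hours

Fraction remaining = 45.38/219.5 ≈ 0.20674.
n = log₂(219.5/45.38) = ln(4.8369)/ln 2 ≈ 2.2741 half-lives.
t = n × t½ = 2.2741 × 11.24 ≈ 25.561 hours.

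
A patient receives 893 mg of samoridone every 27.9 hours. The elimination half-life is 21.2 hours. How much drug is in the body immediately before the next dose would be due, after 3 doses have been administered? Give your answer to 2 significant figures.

560 mg

The 3 doses were given 83.7, 55.8, 27.9 hours ago.
Total = 893·(1/2)^(83.7/21.2) + 893·(1/2)^(55.8/21.2) + 893·(1/2)^(27.9/21.2)
      = 57.856 + 144.05 + 358.66 ≈ 560.57 mg.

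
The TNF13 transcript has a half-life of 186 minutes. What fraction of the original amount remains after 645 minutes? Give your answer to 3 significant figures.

0.0904

n = 645/186 ≈ 3.4677 half-lives.
Fraction remaining = (1/2)^3.4677 ≈ 0.090387.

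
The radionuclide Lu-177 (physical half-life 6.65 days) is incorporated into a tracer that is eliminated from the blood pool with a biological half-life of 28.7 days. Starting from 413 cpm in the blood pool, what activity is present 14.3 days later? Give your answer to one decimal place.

1/t_eff = 1/t_phys + 1/t_biol = 1/6.65 + 1/28.7 = 0.18522 per day.
t_eff = 6.65 × 28.7 / (6.65 + 28.7) ≈ 5.399 days.
Remaining = 413 × (1/2)^(14.3/5.399) = 413 × (1/2)^2.6486 ≈ 65.862 cpm.

65.9 cpm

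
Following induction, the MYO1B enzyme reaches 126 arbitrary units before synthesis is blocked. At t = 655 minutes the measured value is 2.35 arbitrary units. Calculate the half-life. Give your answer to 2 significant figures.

110 minutes

A/A₀ = 2.35/126 ≈ 0.018651.
n = log₂(53.617) ≈ 5.7446 half-lives elapsed in 655 minutes.
t½ = 655/5.7446 ≈ 114.02 minutes.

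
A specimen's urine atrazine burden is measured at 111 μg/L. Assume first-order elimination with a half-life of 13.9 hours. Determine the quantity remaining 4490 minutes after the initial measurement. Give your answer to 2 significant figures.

2.7 μg/L

Convert the elapsed time: 4490 minutes = 74.8333 hours.
Number of half-lives: n = 74.8333/13.9 ≈ 5.3837.
Remaining = 111 × (1/2)^5.3837 = 111 × 0.023952 ≈ 2.6587 μg/L.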